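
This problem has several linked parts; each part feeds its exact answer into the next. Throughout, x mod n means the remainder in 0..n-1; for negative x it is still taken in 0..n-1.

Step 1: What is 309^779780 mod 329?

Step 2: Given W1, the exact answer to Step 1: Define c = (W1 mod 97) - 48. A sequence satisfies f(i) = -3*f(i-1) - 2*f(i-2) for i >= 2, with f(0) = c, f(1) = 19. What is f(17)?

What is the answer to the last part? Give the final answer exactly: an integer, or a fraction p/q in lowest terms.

Step 1: squarings mod 329: 309^1=309, 309^2=71, 309^4=106, 309^8=50, 309^16=197, 309^32=316, 309^64=169, 309^128=267, 309^256=225, 309^512=288, 309^1024=36, 309^2048=309, 309^4096=71, 309^8192=106, 309^16384=50, 309^32768=197, 309^65536=316, 309^131072=169, 309^262144=267, 309^524288=225; 309^779780 = 309^4 * 309^512 * 309^1024 * 309^8192 * 309^16384 * 309^32768 * 309^65536 * 309^131072 * 309^524288 = 64 (mod 329); answer 64
Step 2: W1 = 64; c = 16; f(2) = -3*(19) - 2*(16) = -89; iterating: f(2)=-89, f(3)=229, f(4)=-509, f(5)=1069, f(6)=-2189, f(7)=4429, f(8)=-8909, f(9)=17869, f(10)=-35789, f(11)=71629, f(12)=-143309, f(13)=286669, f(14)=-573389, f(15)=1146829, f(16)=-2293709, f(17)=4587469; answer 4587469

4587469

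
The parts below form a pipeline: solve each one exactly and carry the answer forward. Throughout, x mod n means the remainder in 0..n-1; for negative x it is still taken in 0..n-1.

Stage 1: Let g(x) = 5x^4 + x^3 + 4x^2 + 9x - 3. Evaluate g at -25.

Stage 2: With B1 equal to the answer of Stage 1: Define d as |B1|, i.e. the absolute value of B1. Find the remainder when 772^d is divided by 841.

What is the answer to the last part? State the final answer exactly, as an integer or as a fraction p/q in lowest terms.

53

Stage 1: 5*(-25)^4 + 1*(-25)^3 + 4*(-25)^2 + 9*(-25)^1 - 3 = (1953125) + (-15625) + (2500) + (-225) + (-3) = 1939772; answer 1939772
Stage 2: B1 = 1939772; d = 1939772; squarings mod 841: 772^1=772, 772^2=556, 772^4=489, 772^8=277, 772^16=198, 772^32=518, 772^64=45, 772^128=343, 772^256=750, 772^512=712, 772^1024=662, 772^2048=83, 772^4096=161, 772^8192=691, 772^16384=634, 772^32768=799, 772^65536=82, 772^131072=837, 772^262144=16, 772^524288=256, 772^1048576=779; 772^1939772 = 772^4 * 772^8 * 772^16 * 772^32 * 772^256 * 772^2048 * 772^4096 * 772^32768 * 772^65536 * 772^262144 * 772^524288 * 772^1048576 = 53 (mod 841); answer 53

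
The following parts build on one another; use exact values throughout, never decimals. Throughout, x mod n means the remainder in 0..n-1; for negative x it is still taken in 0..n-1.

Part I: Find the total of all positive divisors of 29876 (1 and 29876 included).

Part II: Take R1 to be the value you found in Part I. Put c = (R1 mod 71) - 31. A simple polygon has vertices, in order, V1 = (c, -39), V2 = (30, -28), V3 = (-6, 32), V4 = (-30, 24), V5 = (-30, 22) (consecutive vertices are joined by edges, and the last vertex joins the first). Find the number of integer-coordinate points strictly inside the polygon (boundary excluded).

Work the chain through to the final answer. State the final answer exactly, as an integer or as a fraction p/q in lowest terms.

Part I: 29876 = 2^2 * 7 * 11 * 97; sigma = (1 + 2 + 4) * (1 + 7) * (1 + 11) * (1 + 97) = 7 * 8 * 12 * 98 = 65856; answer 65856
Part II: R1 = 65856; c = 8; cross terms: (8*-28 - 30*-39)=946, (30*32 - -6*-28)=792, (-6*24 - -30*32)=816, (-30*22 - -30*24)=60, (-30*-39 - 8*22)=994; twice the area = |3608| = 3608; area = 1804; boundary points = 11 + 12 + 8 + 2 + 1 = 34; strictly interior points = area - boundary/2 + 1 = 1788; answer 1788

1788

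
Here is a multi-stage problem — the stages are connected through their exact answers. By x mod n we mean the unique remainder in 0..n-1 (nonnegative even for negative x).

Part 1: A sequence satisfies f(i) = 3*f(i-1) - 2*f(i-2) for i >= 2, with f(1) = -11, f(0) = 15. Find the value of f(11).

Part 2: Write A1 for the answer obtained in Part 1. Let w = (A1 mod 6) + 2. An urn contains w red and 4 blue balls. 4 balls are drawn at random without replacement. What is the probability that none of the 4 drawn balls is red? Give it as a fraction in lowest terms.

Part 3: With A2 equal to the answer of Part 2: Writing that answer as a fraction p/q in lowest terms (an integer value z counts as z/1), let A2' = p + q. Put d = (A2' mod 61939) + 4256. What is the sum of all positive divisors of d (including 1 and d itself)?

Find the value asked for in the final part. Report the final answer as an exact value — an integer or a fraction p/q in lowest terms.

7980

Part 1: f(2) = 3*(-11) - 2*(15) = -63; iterating: f(2)=-63, f(3)=-167, f(4)=-375, f(5)=-791, f(6)=-1623, f(7)=-3287, f(8)=-6615, f(9)=-13271, f(10)=-26583, f(11)=-53207; answer -53207
Part 2: A1 = -53207; w = 3; total draws C(7,4) = 35; favorable C(4,4) = 1; P = 1/35; answer 1/35
Part 3: A2 = 1/35; threaded value p + q = 36; d = 4292; 4292 = 2^2 * 29 * 37; sigma = (1 + 2 + 4) * (1 + 29) * (1 + 37) = 7 * 30 * 38 = 7980; answer 7980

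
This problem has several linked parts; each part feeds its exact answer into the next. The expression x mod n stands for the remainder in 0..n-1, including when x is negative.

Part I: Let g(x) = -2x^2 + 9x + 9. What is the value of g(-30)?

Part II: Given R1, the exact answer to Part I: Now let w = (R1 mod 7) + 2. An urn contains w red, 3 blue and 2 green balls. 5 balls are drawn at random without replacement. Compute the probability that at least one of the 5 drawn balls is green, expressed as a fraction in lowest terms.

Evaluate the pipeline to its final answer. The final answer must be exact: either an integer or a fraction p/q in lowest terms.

Part I: -2*(-30)^2 + 9*(-30)^1 + 9 = (-1800) + (-270) + (9) = -2061; answer -2061
Part II: R1 = -2061; w = 6; total draws C(11,5) = 462; complement C(9,5) = 126; favorable 462 - 126 = 336; P = 8/11; answer 8/11

8/11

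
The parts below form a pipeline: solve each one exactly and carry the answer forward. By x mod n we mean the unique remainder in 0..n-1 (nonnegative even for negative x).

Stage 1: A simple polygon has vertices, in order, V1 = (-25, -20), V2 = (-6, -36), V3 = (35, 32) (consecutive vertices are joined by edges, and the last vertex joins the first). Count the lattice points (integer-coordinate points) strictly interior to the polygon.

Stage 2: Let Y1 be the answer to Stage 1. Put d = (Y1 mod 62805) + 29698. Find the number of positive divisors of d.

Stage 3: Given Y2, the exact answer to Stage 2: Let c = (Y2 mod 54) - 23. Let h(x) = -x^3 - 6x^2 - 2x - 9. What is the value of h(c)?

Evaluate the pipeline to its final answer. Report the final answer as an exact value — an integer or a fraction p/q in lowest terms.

2046

Stage 1: cross terms: (-25*-36 - -6*-20)=780, (-6*32 - 35*-36)=1068, (35*-20 - -25*32)=100; twice the area = |1948| = 1948; area = 974; boundary points = 1 + 1 + 4 = 6; strictly interior points = area - boundary/2 + 1 = 972; answer 972
Stage 2: Y1 = 972; d = 30670; 30670 = 2 * 5 * 3067; number of divisors = (1+1) * (1+1) * (1+1) = 8; answer 8
Stage 3: Y2 = 8; c = -15; -1*(-15)^3 - 6*(-15)^2 - 2*(-15)^1 - 9 = (3375) + (-1350) + (30) + (-9) = 2046; answer 2046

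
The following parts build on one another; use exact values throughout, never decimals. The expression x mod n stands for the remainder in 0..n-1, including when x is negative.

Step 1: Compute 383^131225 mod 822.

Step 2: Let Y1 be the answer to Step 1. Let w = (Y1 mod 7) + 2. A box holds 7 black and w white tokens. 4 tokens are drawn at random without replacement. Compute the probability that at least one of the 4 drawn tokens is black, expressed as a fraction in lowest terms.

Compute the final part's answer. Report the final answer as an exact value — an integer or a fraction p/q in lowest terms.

Step 1: squarings mod 822: 383^1=383, 383^2=373, 383^4=211, 383^8=133, 383^16=427, 383^32=667, 383^64=187, 383^128=445, 383^256=745, 383^512=175, 383^1024=211, 383^2048=133, 383^4096=427, 383^8192=667, 383^16384=187, 383^32768=445, 383^65536=745, 383^131072=175; 383^131225 = 383^1 * 383^8 * 383^16 * 383^128 * 383^131072 = 101 (mod 822); answer 101
Step 2: Y1 = 101; w = 5; total draws C(12,4) = 495; complement C(5,4) = 5; favorable 495 - 5 = 490; P = 98/99; answer 98/99

98/99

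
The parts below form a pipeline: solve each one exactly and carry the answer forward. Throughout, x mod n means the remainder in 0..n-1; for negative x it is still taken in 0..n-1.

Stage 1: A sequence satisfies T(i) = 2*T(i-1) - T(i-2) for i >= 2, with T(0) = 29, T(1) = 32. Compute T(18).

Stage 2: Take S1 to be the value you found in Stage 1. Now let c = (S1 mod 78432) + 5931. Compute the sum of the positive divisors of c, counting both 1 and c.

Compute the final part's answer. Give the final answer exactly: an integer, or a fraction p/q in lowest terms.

Stage 1: T(2) = 2*(32) - 1*(29) = 35; iterating: T(2)=35, T(3)=38, T(4)=41, T(5)=44, T(6)=47, T(7)=50, T(8)=53, T(9)=56, T(10)=59, T(11)=62, T(12)=65, T(13)=68, T(14)=71, T(15)=74, T(16)=77, T(17)=80, T(18)=83; answer 83
Stage 2: S1 = 83; c = 6014; 6014 = 2 * 31 * 97; sigma = (1 + 2) * (1 + 31) * (1 + 97) = 3 * 32 * 98 = 9408; answer 9408

9408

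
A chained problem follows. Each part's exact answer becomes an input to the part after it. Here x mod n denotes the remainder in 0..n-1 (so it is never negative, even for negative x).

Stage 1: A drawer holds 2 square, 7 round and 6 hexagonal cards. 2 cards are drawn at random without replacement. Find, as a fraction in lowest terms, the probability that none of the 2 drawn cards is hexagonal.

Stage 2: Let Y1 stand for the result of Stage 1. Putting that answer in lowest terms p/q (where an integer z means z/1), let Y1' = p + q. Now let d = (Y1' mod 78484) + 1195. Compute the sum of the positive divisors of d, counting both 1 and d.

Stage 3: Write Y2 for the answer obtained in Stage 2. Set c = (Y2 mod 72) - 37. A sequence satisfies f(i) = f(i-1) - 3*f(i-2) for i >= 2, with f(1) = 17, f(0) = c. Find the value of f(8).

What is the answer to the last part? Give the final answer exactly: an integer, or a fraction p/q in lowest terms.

Stage 1: total draws C(15,2) = 105; favorable C(9,2) = 36; P = 12/35; answer 12/35
Stage 2: Y1 = 12/35; threaded value p + q = 47; d = 1242; 1242 = 2 * 3^3 * 23; sigma = (1 + 2) * (1 + 3 + 9 + 27) * (1 + 23) = 3 * 40 * 24 = 2880; answer 2880
Stage 3: Y2 = 2880; c = -37; f(2) = 1*(17) - 3*(-37) = 128; iterating: f(2)=128, f(3)=77, f(4)=-307, f(5)=-538, f(6)=383, f(7)=1997, f(8)=848; answer 848

848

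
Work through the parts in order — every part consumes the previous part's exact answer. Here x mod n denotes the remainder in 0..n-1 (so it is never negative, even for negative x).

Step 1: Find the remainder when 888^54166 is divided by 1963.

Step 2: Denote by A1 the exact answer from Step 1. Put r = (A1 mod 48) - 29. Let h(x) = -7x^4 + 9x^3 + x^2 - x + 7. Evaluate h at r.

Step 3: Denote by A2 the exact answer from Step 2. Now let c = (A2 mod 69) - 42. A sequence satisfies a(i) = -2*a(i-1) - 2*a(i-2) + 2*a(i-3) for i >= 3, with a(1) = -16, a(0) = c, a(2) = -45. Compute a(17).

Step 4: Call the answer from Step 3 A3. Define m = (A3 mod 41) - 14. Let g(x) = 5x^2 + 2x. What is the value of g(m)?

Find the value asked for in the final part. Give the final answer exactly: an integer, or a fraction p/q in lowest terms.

1479

Step 1: squarings mod 1963: 888^1=888, 888^2=1381, 888^4=1088, 888^8=55, 888^16=1062, 888^32=1082, 888^64=776, 888^128=1498, 888^256=295, 888^512=653, 888^1024=438, 888^2048=1433, 888^4096=191, 888^8192=1147, 888^16384=399, 888^32768=198; 888^54166 = 888^2 * 888^4 * 888^16 * 888^128 * 888^256 * 888^512 * 888^4096 * 888^16384 * 888^32768 = 1062 (mod 1963); answer 1062
Step 2: A1 = 1062; r = -23; -7*(-23)^4 + 9*(-23)^3 + 1*(-23)^2 - 1*(-23)^1 + 7 = (-1958887) + (-109503) + (529) + (23) + (7) = -2067831; answer -2067831
Step 3: A2 = -2067831; c = -12; a(3) = -2*(-45) - 2*(-16) + 2*(-12) = 98; iterating: a(3)=98, a(4)=-138, a(5)=-10, a(6)=492, a(7)=-1240, a(8)=1476, a(9)=512, a(10)=-6456, a(11)=14840, a(12)=-15744, a(13)=-11104, a(14)=83376, a(15)=-176032, a(16)=163104, a(17)=192608; answer 192608
Step 4: A3 = 192608; m = 17; 5*(17)^2 + 2*(17)^1 = (1445) + (34) = 1479; answer 1479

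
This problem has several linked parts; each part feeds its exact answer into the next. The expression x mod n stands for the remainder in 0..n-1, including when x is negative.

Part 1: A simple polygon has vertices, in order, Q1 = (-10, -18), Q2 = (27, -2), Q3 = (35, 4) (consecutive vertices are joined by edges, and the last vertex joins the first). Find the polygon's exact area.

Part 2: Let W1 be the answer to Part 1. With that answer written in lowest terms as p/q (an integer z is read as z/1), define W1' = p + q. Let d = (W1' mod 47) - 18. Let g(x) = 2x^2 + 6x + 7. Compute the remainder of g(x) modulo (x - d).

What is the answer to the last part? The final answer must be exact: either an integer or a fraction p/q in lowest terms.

483

Part 1: cross terms: (-10*-2 - 27*-18)=506, (27*4 - 35*-2)=178, (35*-18 - -10*4)=-590; twice the area = |94| = 94; area = 47; answer 47
Part 2: W1 = 47; threaded value p + q = 48; d = -17; remainder = value at the root: 2*(-17)^2 + 6*(-17)^1 + 7 = (578) + (-102) + (7) = 483; answer 483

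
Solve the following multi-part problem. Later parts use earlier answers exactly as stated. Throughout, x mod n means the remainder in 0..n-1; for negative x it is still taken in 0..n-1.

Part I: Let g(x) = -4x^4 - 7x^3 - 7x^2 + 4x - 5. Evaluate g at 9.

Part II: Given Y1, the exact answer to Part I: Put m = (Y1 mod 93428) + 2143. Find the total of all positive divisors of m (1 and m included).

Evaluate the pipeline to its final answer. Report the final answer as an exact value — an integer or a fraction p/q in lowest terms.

126000

Part I: -4*(9)^4 - 7*(9)^3 - 7*(9)^2 + 4*(9)^1 - 5 = (-26244) + (-5103) + (-567) + (36) + (-5) = -31883; answer -31883
Part II: Y1 = -31883; m = 63688; 63688 = 2^3 * 19 * 419; sigma = (1 + 2 + 4 + 8) * (1 + 19) * (1 + 419) = 15 * 20 * 420 = 126000; answer 126000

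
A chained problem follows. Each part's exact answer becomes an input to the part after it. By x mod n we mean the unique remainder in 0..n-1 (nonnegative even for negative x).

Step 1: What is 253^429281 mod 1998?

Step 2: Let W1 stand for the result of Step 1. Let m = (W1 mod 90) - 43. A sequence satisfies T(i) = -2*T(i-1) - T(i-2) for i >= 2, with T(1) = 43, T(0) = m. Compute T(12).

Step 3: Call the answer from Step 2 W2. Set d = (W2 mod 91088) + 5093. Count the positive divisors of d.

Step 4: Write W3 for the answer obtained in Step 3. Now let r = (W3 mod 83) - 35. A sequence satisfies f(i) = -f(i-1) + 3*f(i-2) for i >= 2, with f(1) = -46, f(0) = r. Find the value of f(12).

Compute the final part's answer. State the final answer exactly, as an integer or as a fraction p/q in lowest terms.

33841

Step 1: squarings mod 1998: 253^1=253, 253^2=73, 253^4=1333, 253^8=667, 253^16=1333, 253^32=667, 253^64=1333, 253^128=667, 253^256=1333, 253^512=667, 253^1024=1333, 253^2048=667, 253^4096=1333, 253^8192=667, 253^16384=1333, 253^32768=667, 253^65536=1333, 253^131072=667, 253^262144=1333; 253^429281 = 253^1 * 253^32 * 253^64 * 253^128 * 253^1024 * 253^2048 * 253^32768 * 253^131072 * 253^262144 = 1585 (mod 1998); answer 1585
Step 2: W1 = 1585; m = 12; T(2) = -2*(43) - 1*(12) = -98; iterating: T(2)=-98, T(3)=153, T(4)=-208, T(5)=263, T(6)=-318, T(7)=373, T(8)=-428, T(9)=483, T(10)=-538, T(11)=593, T(12)=-648; answer -648
Step 3: W2 = -648; d = 95533; 95533 = 83 * 1151; number of divisors = (1+1) * (1+1) = 4; answer 4
Step 4: W3 = 4; r = -31; f(2) = -1*(-46) + 3*(-31) = -47; iterating: f(2)=-47, f(3)=-91, f(4)=-50, f(5)=-223, f(6)=73, f(7)=-742, f(8)=961, f(9)=-3187, f(10)=6070, f(11)=-15631, f(12)=33841; answer 33841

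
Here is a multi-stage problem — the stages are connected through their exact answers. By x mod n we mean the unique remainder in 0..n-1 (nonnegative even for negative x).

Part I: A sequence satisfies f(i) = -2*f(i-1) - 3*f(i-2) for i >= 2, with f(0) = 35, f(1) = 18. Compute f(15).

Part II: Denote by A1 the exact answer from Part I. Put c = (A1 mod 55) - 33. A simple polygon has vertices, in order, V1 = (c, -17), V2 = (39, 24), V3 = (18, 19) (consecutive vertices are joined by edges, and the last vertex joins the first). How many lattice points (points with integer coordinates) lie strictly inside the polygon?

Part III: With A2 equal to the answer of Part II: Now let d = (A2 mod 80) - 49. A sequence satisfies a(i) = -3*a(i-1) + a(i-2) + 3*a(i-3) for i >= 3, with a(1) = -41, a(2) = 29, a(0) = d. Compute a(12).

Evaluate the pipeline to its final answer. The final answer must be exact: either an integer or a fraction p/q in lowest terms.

3122192

Part I: f(2) = -2*(18) - 3*(35) = -141; iterating: f(2)=-141, f(3)=228, f(4)=-33, f(5)=-618, f(6)=1335, f(7)=-816, f(8)=-2373, f(9)=7194, f(10)=-7269, f(11)=-7044, f(12)=35895, f(13)=-50658, f(14)=-6369, f(15)=164712; answer 164712
Part II: A1 = 164712; c = 9; cross terms: (9*24 - 39*-17)=879, (39*19 - 18*24)=309, (18*-17 - 9*19)=-477; twice the area = |711| = 711; area = 711/2; boundary points = 1 + 1 + 9 = 11; strictly interior points = area - boundary/2 + 1 = 351; answer 351
Part III: A2 = 351; d = -18; a(3) = -3*(29) + 1*(-41) + 3*(-18) = -182; iterating: a(3)=-182, a(4)=452, a(5)=-1451, a(6)=4259, a(7)=-12872, a(8)=38522, a(9)=-115661, a(10)=346889, a(11)=-1040762, a(12)=3122192; answer 3122192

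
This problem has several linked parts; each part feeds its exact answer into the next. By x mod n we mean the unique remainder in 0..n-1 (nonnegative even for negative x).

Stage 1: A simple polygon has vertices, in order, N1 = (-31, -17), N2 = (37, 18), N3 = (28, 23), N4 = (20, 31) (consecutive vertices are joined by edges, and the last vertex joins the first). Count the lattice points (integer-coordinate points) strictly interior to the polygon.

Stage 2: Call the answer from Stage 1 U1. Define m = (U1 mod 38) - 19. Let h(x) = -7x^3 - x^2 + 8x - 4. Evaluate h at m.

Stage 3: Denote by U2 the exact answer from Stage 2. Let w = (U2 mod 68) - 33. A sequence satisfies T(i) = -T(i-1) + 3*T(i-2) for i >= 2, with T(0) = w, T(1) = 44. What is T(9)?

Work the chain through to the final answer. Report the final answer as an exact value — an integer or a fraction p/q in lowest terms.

869

Stage 1: cross terms: (-31*18 - 37*-17)=71, (37*23 - 28*18)=347, (28*31 - 20*23)=408, (20*-17 - -31*31)=621; twice the area = |1447| = 1447; area = 1447/2; boundary points = 1 + 1 + 8 + 3 = 13; strictly interior points = area - boundary/2 + 1 = 718; answer 718
Stage 2: U1 = 718; m = 15; -7*(15)^3 - 1*(15)^2 + 8*(15)^1 - 4 = (-23625) + (-225) + (120) + (-4) = -23734; answer -23734
Stage 3: U2 = -23734; w = 33; T(2) = -1*(44) + 3*(33) = 55; iterating: T(2)=55, T(3)=77, T(4)=88, T(5)=143, T(6)=121, T(7)=308, T(8)=55, T(9)=869; answer 869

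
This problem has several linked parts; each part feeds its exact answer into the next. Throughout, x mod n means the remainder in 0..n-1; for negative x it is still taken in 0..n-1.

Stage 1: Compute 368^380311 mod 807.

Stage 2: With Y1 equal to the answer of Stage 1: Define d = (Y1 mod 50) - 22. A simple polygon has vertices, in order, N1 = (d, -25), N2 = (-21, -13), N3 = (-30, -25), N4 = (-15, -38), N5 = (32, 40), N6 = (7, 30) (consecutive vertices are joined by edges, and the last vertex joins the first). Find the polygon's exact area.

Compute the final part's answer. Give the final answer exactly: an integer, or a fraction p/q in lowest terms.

Stage 1: squarings mod 807: 368^1=368, 368^2=655, 368^4=508, 368^8=631, 368^16=310, 368^32=67, 368^64=454, 368^128=331, 368^256=616, 368^512=166, 368^1024=118, 368^2048=205, 368^4096=61, 368^8192=493, 368^16384=142, 368^32768=796, 368^65536=121, 368^131072=115, 368^262144=313; 368^380311 = 368^1 * 368^2 * 368^4 * 368^16 * 368^128 * 368^256 * 368^1024 * 368^2048 * 368^16384 * 368^32768 * 368^65536 * 368^262144 = 656 (mod 807); answer 656
Stage 2: Y1 = 656; d = -16; cross terms: (-16*-13 - -21*-25)=-317, (-21*-25 - -30*-13)=135, (-30*-38 - -15*-25)=765, (-15*40 - 32*-38)=616, (32*30 - 7*40)=680, (7*-25 - -16*30)=305; twice the area = |2184| = 2184; area = 1092; answer 1092

1092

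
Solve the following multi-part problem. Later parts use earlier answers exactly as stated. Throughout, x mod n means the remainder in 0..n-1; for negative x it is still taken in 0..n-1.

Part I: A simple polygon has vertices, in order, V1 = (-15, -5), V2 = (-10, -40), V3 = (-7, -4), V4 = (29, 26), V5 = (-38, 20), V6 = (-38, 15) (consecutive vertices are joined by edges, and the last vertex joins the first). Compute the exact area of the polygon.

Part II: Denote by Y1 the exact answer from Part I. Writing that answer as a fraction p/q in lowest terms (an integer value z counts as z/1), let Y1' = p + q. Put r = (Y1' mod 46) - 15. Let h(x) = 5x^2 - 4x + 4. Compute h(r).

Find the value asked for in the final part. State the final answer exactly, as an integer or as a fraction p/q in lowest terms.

Part I: cross terms: (-15*-40 - -10*-5)=550, (-10*-4 - -7*-40)=-240, (-7*26 - 29*-4)=-66, (29*20 - -38*26)=1568, (-38*15 - -38*20)=190, (-38*-5 - -15*15)=415; twice the area = |2417| = 2417; area = 2417/2; answer 2417/2
Part II: Y1 = 2417/2; threaded value p + q = 2419; r = 12; 5*(12)^2 - 4*(12)^1 + 4 = (720) + (-48) + (4) = 676; answer 676

676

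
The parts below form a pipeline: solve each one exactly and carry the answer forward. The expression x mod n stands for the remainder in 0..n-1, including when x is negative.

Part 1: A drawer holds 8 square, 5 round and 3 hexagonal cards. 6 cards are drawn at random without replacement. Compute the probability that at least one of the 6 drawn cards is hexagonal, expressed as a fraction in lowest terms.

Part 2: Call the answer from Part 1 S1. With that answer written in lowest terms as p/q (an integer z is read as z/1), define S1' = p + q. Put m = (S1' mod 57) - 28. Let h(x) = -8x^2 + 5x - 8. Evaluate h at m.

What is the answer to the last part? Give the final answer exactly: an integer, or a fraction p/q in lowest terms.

-95

Part 1: total draws C(16,6) = 8008; complement C(13,6) = 1716; favorable 8008 - 1716 = 6292; P = 11/14; answer 11/14
Part 2: S1 = 11/14; threaded value p + q = 25; m = -3; -8*(-3)^2 + 5*(-3)^1 - 8 = (-72) + (-15) + (-8) = -95; answer -95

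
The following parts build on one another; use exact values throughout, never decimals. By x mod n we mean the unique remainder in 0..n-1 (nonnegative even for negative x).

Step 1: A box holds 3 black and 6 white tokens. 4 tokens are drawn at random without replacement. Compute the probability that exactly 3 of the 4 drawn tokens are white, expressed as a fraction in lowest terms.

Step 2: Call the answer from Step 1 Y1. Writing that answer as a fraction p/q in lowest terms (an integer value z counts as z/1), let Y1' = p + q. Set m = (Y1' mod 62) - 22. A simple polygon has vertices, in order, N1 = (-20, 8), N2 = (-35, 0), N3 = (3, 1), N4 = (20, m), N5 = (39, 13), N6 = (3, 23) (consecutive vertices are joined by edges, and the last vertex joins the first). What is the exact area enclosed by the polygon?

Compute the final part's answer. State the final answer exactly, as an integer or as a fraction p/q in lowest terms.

1503/2

Step 1: total draws C(9,4) = 126; favorable C(6,3)*C(3,1) = 60; P = 10/21; answer 10/21
Step 2: Y1 = 10/21; threaded value p + q = 31; m = 9; cross terms: (-20*0 - -35*8)=280, (-35*1 - 3*0)=-35, (3*9 - 20*1)=7, (20*13 - 39*9)=-91, (39*23 - 3*13)=858, (3*8 - -20*23)=484; twice the area = |1503| = 1503; area = 1503/2; answer 1503/2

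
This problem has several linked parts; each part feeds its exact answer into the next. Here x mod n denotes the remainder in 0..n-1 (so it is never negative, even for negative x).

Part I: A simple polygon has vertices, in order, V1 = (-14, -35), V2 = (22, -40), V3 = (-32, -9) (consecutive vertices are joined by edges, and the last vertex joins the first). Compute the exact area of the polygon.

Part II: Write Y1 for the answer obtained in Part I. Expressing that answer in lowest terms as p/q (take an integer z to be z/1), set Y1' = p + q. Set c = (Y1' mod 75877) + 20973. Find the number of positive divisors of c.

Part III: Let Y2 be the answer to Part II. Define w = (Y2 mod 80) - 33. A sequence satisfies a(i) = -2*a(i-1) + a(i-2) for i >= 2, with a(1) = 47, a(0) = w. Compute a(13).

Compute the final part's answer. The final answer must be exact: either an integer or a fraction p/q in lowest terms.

Part I: cross terms: (-14*-40 - 22*-35)=1330, (22*-9 - -32*-40)=-1478, (-32*-35 - -14*-9)=994; twice the area = |846| = 846; area = 423; answer 423
Part II: Y1 = 423; threaded value p + q = 424; c = 21397; 21397 is prime, so its only divisors are 1 and 21397; count = 2; answer 2
Part III: Y2 = 2; w = -31; a(2) = -2*(47) + 1*(-31) = -125; iterating: a(2)=-125, a(3)=297, a(4)=-719, a(5)=1735, a(6)=-4189, a(7)=10113, a(8)=-24415, a(9)=58943, a(10)=-142301, a(11)=343545, a(12)=-829391, a(13)=2002327; answer 2002327

2002327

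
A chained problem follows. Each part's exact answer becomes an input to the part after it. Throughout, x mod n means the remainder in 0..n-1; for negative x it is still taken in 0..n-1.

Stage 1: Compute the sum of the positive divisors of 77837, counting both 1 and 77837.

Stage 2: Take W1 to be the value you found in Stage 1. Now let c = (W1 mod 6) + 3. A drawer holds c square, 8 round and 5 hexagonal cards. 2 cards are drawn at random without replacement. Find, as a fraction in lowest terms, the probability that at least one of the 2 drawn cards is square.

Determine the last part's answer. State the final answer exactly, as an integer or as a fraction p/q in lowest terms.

7/20

Stage 1: 77837 = 277 * 281; sigma = (1 + 277) * (1 + 281) = 278 * 282 = 78396; answer 78396
Stage 2: W1 = 78396; c = 3; total draws C(16,2) = 120; complement C(13,2) = 78; favorable 120 - 78 = 42; P = 7/20; answer 7/20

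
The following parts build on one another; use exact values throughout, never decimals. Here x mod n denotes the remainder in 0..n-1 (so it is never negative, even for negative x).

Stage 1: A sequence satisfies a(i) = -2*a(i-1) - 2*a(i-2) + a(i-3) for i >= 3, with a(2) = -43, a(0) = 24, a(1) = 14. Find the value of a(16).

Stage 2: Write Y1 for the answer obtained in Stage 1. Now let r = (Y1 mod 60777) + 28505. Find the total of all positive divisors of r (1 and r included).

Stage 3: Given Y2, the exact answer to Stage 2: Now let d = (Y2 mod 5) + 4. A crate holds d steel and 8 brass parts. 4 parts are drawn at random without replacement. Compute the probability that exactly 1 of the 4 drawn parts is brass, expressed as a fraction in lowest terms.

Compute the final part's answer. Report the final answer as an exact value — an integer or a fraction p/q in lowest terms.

32/495

Stage 1: a(3) = -2*(-43) - 2*(14) + 1*(24) = 82; iterating: a(3)=82, a(4)=-64, a(5)=-79, a(6)=368, a(7)=-642, a(8)=469, a(9)=714, a(10)=-3008, a(11)=5057, a(12)=-3384, a(13)=-6354, a(14)=24533, a(15)=-39742, a(16)=24064; answer 24064
Stage 2: Y1 = 24064; r = 52569; 52569 = 3^4 * 11 * 59; sigma = (1 + 3 + 9 + 27 + 81) * (1 + 11) * (1 + 59) = 121 * 12 * 60 = 87120; answer 87120
Stage 3: Y2 = 87120; d = 4; total draws C(12,4) = 495; favorable C(8,1)*C(4,3) = 32; P = 32/495; answer 32/495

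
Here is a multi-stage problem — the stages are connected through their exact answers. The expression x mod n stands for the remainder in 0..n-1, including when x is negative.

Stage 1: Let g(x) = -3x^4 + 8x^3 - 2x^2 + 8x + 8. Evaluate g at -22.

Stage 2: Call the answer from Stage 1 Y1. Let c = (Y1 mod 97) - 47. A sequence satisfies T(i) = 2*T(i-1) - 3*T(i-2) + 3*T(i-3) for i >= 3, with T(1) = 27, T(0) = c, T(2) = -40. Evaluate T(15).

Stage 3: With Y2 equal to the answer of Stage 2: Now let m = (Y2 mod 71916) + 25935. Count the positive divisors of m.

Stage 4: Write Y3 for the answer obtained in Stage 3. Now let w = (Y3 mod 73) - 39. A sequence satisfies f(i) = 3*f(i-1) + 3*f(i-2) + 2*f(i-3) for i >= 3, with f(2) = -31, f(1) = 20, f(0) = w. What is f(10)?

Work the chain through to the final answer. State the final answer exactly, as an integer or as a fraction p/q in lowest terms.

Stage 1: -3*(-22)^4 + 8*(-22)^3 - 2*(-22)^2 + 8*(-22)^1 + 8 = (-702768) + (-85184) + (-968) + (-176) + (8) = -789088; answer -789088
Stage 2: Y1 = -789088; c = -40; T(3) = 2*(-40) - 3*(27) + 3*(-40) = -281; iterating: T(3)=-281, T(4)=-361, T(5)=1, T(6)=242, T(7)=-602, T(8)=-1927, T(9)=-1322, T(10)=1331, T(11)=847, T(12)=-6265, T(13)=-11078, T(14)=-820, T(15)=12799; answer 12799
Stage 3: Y2 = 12799; m = 38734; 38734 = 2 * 107 * 181; number of divisors = (1+1) * (1+1) * (1+1) = 8; answer 8
Stage 4: Y3 = 8; w = -31; f(3) = 3*(-31) + 3*(20) + 2*(-31) = -95; iterating: f(3)=-95, f(4)=-338, f(5)=-1361, f(6)=-5287, f(7)=-20620, f(8)=-80443, f(9)=-313763, f(10)=-1223858; answer -1223858

-1223858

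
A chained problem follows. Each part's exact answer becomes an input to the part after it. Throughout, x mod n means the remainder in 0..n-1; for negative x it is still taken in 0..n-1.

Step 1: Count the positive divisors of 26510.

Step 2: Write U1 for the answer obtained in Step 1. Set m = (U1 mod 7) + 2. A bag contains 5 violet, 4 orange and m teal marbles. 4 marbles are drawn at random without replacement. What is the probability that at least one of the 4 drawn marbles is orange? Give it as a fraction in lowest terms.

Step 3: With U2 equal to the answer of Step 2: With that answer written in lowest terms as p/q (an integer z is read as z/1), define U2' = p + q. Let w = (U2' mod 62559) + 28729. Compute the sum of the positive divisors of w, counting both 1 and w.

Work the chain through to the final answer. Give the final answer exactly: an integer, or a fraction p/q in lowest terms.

Step 1: 26510 = 2 * 5 * 11 * 241; number of divisors = (1+1) * (1+1) * (1+1) * (1+1) = 16; answer 16
Step 2: U1 = 16; m = 4; total draws C(13,4) = 715; complement C(9,4) = 126; favorable 715 - 126 = 589; P = 589/715; answer 589/715
Step 3: U2 = 589/715; threaded value p + q = 1304; w = 30033; 30033 = 3^2 * 47 * 71; sigma = (1 + 3 + 9) * (1 + 47) * (1 + 71) = 13 * 48 * 72 = 44928; answer 44928

44928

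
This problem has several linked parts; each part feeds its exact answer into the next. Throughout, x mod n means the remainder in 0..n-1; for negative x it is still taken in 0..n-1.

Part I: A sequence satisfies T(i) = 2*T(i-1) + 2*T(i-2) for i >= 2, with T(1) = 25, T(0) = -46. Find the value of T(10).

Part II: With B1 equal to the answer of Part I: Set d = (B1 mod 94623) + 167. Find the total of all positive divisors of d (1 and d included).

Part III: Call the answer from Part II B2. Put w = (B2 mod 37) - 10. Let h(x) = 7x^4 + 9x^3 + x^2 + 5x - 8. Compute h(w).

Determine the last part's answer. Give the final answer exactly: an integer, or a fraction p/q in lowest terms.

1736210

Part I: T(2) = 2*(25) + 2*(-46) = -42; iterating: T(2)=-42, T(3)=-34, T(4)=-152, T(5)=-372, T(6)=-1048, T(7)=-2840, T(8)=-7776, T(9)=-21232, T(10)=-58016; answer -58016
Part II: B1 = -58016; d = 36774; 36774 = 2 * 3^4 * 227; sigma = (1 + 2) * (1 + 3 + 9 + 27 + 81) * (1 + 227) = 3 * 121 * 228 = 82764; answer 82764
Part III: B2 = 82764; w = 22; 7*(22)^4 + 9*(22)^3 + 1*(22)^2 + 5*(22)^1 - 8 = (1639792) + (95832) + (484) + (110) + (-8) = 1736210; answer 1736210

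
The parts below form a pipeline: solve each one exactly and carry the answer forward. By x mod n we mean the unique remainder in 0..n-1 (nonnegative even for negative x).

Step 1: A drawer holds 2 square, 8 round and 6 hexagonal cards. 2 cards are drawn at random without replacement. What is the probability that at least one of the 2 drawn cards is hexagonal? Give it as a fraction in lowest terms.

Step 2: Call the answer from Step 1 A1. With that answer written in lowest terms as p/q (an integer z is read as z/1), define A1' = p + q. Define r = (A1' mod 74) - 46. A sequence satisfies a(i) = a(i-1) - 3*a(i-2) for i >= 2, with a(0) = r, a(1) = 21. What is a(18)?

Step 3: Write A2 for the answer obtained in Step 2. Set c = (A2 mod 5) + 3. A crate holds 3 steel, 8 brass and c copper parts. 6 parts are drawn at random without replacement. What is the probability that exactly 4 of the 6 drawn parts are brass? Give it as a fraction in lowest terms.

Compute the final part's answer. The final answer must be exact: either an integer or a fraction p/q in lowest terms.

Step 1: total draws C(16,2) = 120; complement C(10,2) = 45; favorable 120 - 45 = 75; P = 5/8; answer 5/8
Step 2: A1 = 5/8; threaded value p + q = 13; r = -33; a(2) = 1*(21) - 3*(-33) = 120; iterating: a(2)=120, a(3)=57, a(4)=-303, a(5)=-474, a(6)=435, a(7)=1857, a(8)=552, a(9)=-5019, a(10)=-6675, a(11)=8382, a(12)=28407, a(13)=3261, a(14)=-81960, a(15)=-91743, a(16)=154137, a(17)=429366, a(18)=-33045; answer -33045
Step 3: A2 = -33045; c = 3; total draws C(14,6) = 3003; favorable C(8,4)*C(6,2) = 1050; P = 50/143; answer 50/143

50/143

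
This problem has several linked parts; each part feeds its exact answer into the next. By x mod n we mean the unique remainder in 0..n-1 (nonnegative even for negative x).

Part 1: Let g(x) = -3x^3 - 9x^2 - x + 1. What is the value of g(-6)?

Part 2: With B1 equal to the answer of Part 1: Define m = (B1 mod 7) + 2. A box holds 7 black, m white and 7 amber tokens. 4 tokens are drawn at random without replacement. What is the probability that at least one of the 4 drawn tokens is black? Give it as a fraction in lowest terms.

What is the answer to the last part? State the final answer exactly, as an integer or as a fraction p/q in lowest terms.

Part 1: -3*(-6)^3 - 9*(-6)^2 - 1*(-6)^1 + 1 = (648) + (-324) + (6) + (1) = 331; answer 331
Part 2: B1 = 331; m = 4; total draws C(18,4) = 3060; complement C(11,4) = 330; favorable 3060 - 330 = 2730; P = 91/102; answer 91/102

91/102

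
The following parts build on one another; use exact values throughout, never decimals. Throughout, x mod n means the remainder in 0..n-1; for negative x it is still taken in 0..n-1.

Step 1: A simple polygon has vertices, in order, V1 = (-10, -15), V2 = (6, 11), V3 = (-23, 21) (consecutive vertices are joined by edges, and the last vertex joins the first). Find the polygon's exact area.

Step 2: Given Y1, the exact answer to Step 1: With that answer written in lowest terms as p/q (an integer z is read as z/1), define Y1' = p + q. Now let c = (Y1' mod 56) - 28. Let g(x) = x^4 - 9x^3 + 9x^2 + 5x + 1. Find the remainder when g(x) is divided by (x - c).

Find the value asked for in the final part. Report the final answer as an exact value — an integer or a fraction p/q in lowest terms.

160291

Step 1: cross terms: (-10*11 - 6*-15)=-20, (6*21 - -23*11)=379, (-23*-15 - -10*21)=555; twice the area = |914| = 914; area = 457; answer 457
Step 2: Y1 = 457; threaded value p + q = 458; c = -18; remainder = value at the root: 1*(-18)^4 - 9*(-18)^3 + 9*(-18)^2 + 5*(-18)^1 + 1 = (104976) + (52488) + (2916) + (-90) + (1) = 160291; answer 160291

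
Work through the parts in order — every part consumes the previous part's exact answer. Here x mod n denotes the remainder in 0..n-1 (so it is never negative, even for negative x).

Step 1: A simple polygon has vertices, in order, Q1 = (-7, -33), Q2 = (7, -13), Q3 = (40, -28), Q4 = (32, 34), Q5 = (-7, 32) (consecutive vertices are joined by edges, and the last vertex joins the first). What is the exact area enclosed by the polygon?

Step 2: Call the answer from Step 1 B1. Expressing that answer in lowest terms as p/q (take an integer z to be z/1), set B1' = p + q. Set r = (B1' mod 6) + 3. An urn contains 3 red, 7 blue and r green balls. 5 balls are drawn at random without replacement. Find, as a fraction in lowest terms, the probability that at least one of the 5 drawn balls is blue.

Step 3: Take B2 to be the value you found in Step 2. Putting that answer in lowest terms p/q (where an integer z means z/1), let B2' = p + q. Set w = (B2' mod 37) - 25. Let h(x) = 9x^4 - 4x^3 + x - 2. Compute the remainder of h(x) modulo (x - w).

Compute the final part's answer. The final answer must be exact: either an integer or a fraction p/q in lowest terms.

137080

Step 1: cross terms: (-7*-13 - 7*-33)=322, (7*-28 - 40*-13)=324, (40*34 - 32*-28)=2256, (32*32 - -7*34)=1262, (-7*-33 - -7*32)=455; twice the area = |4619| = 4619; area = 4619/2; answer 4619/2
Step 2: B1 = 4619/2; threaded value p + q = 4621; r = 4; total draws C(14,5) = 2002; complement C(7,5) = 21; favorable 2002 - 21 = 1981; P = 283/286; answer 283/286
Step 3: B2 = 283/286; threaded value p + q = 569; w = -11; remainder = value at the root: 9*(-11)^4 - 4*(-11)^3 + 1*(-11)^1 - 2 = (131769) + (5324) + (-11) + (-2) = 137080; answer 137080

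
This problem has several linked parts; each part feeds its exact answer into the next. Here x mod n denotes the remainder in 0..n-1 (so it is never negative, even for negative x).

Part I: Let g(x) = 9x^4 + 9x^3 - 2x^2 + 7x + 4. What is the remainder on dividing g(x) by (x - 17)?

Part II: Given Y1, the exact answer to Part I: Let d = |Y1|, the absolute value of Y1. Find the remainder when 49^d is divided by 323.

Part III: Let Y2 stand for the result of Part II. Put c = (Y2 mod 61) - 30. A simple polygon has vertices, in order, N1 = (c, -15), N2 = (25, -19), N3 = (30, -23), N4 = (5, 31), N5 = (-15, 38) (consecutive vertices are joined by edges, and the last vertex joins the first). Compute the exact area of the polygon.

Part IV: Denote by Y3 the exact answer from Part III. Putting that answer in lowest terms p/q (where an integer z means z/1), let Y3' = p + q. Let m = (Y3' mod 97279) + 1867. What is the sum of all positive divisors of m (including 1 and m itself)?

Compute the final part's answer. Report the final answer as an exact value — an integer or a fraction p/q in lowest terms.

Part I: remainder = value at the root: 9*(17)^4 + 9*(17)^3 - 2*(17)^2 + 7*(17)^1 + 4 = (751689) + (44217) + (-578) + (119) + (4) = 795451; answer 795451
Part II: Y1 = 795451; d = 795451; squarings mod 323: 49^1=49, 49^2=140, 49^4=220, 49^8=273, 49^16=239, 49^32=273, 49^64=239, 49^128=273, 49^256=239, 49^512=273, 49^1024=239, 49^2048=273, 49^4096=239, 49^8192=273, 49^16384=239, 49^32768=273, 49^65536=239, 49^131072=273, 49^262144=239, 49^524288=273; 49^795451 = 49^1 * 49^2 * 49^8 * 49^16 * 49^32 * 49^256 * 49^512 * 49^8192 * 49^262144 * 49^524288 = 315 (mod 323); answer 315
Part III: Y2 = 315; c = -20; cross terms: (-20*-19 - 25*-15)=755, (25*-23 - 30*-19)=-5, (30*31 - 5*-23)=1045, (5*38 - -15*31)=655, (-15*-15 - -20*38)=985; twice the area = |3435| = 3435; area = 3435/2; answer 3435/2
Part IV: Y3 = 3435/2; threaded value p + q = 3437; m = 5304; 5304 = 2^3 * 3 * 13 * 17; sigma = (1 + 2 + 4 + 8) * (1 + 3) * (1 + 13) * (1 + 17) = 15 * 4 * 14 * 18 = 15120; answer 15120

15120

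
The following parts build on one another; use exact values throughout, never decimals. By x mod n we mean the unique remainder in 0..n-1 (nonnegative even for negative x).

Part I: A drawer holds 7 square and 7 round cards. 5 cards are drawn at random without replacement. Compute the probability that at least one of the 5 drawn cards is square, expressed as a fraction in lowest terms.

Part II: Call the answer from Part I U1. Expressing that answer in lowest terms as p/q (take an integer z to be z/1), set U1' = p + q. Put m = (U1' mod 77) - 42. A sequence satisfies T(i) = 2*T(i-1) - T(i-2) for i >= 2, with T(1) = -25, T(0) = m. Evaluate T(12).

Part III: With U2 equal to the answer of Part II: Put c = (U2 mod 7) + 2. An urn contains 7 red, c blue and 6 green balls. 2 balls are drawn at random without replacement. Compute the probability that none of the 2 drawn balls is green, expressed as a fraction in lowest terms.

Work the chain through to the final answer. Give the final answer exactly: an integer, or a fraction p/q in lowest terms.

12/35

Part I: total draws C(14,5) = 2002; complement C(7,5) = 21; favorable 2002 - 21 = 1981; P = 283/286; answer 283/286
Part II: U1 = 283/286; threaded value p + q = 569; m = -12; T(2) = 2*(-25) - 1*(-12) = -38; iterating: T(2)=-38, T(3)=-51, T(4)=-64, T(5)=-77, T(6)=-90, T(7)=-103, T(8)=-116, T(9)=-129, T(10)=-142, T(11)=-155, T(12)=-168; answer -168
Part III: U2 = -168; c = 2; total draws C(15,2) = 105; favorable C(9,2) = 36; P = 12/35; answer 12/35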